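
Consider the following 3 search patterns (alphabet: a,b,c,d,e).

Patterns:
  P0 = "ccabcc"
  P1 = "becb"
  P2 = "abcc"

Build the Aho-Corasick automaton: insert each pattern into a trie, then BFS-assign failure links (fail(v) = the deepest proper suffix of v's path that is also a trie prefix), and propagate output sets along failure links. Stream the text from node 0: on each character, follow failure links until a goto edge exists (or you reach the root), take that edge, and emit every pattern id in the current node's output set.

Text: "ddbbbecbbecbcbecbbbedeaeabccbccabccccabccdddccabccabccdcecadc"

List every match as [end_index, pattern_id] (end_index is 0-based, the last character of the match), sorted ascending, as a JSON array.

Build automaton:
Trie (insert patterns):
  0='ε' goto a→11 b→7 c→1
  1='c' goto c→2
  2='cc' goto a→3
  3='cca' goto b→4
  4='ccab' goto c→5
  5='ccabc' goto c→6
  6='ccabcc' goto ·  ←P0
  7='b' goto e→8
  8='be' goto c→9
  9='bec' goto b→10
  10='becb' goto ·  ←P1
  11='a' goto b→12
  12='ab' goto c→13
  13='abc' goto c→14
  14='abcc' goto ·  ←P2

BFS fail/out derivation:
  fail(1) 'c': from fail(0)=0 chase 'c': 0 ⇒ 0;  out=∅∪out(0)=∅
  fail(7) 'b': from fail(0)=0 chase 'b': 0 ⇒ 0;  out=∅∪out(0)=∅
  fail(11) 'a': from fail(0)=0 chase 'a': 0 ⇒ 0;  out=∅∪out(0)=∅
  fail(2) 'cc': from fail(1)=0 chase 'c': 0 ⇒ 1;  out=∅∪out(1)=∅
  fail(8) 'be': from fail(7)=0 chase 'e': 0 ⇒ 0;  out=∅∪out(0)=∅
  fail(12) 'ab': from fail(11)=0 chase 'b': 0 ⇒ 7;  out=∅∪out(7)=∅
  fail(3) 'cca': from fail(2)=1 chase 'a': 1→0 ⇒ 11;  out=∅∪out(11)=∅
  fail(9) 'bec': from fail(8)=0 chase 'c': 0 ⇒ 1;  out=∅∪out(1)=∅
  fail(13) 'abc': from fail(12)=7 chase 'c': 7→0 ⇒ 1;  out=∅∪out(1)=∅
  fail(4) 'ccab': from fail(3)=11 chase 'b': 11 ⇒ 12;  out=∅∪out(12)=∅
  fail(10) 'becb': from fail(9)=1 chase 'b': 1→0 ⇒ 7;  out={1}∪out(7)={1}
  fail(14) 'abcc': from fail(13)=1 chase 'c': 1 ⇒ 2;  out={2}∪out(2)={2}
  fail(5) 'ccabc': from fail(4)=12 chase 'c': 12 ⇒ 13;  out=∅∪out(13)=∅
  fail(6) 'ccabcc': from fail(5)=13 chase 'c': 13 ⇒ 14;  out={0}∪out(14)={0,2}

Scan:
i=0 'd': node 0→0
i=1 'd': node 0→0
i=2 'b': node 0→7
i=3 'b': node 7→7 ·f
i=4 'b': node 7→7 ·f
i=5 'e': node 7→8
i=6 'c': node 8→9
i=7 'b': node 9→10  → match P1@[4:7]
i=8 'b': node 10→7 ·f
i=9 'e': node 7→8
i=10 'c': node 8→9
i=11 'b': node 9→10  → match P1@[8:11]
i=12 'c': node 10→1 ·f
i=13 'b': node 1→7 ·f
i=14 'e': node 7→8
i=15 'c': node 8→9
i=16 'b': node 9→10  → match P1@[13:16]
i=17 'b': node 10→7 ·f
i=18 'b': node 7→7 ·f
i=19 'e': node 7→8
i=20 'd': node 8→0 ·f
i=21 'e': node 0→0
i=22 'a': node 0→11
i=23 'e': node 11→0 ·f
i=24 'a': node 0→11
i=25 'b': node 11→12
i=26 'c': node 12→13
i=27 'c': node 13→14  → match P2@[24:27]
i=28 'b': node 14→7 ·f
i=29 'c': node 7→1 ·f
i=30 'c': node 1→2
i=31 'a': node 2→3
i=32 'b': node 3→4
i=33 'c': node 4→5
i=34 'c': node 5→6  → match P0@[29:34],P2@[31:34]
i=35 'c': node 6→2 ·f
i=36 'c': node 2→2 ·f
i=37 'a': node 2→3
i=38 'b': node 3→4
i=39 'c': node 4→5
i=40 'c': node 5→6  → match P0@[35:40],P2@[37:40]
i=41 'd': node 6→0 ·f
i=42 'd': node 0→0
i=43 'd': node 0→0
i=44 'c': node 0→1
i=45 'c': node 1→2
i=46 'a': node 2→3
i=47 'b': node 3→4
i=48 'c': node 4→5
i=49 'c': node 5→6  → match P0@[44:49],P2@[46:49]
i=50 'a': node 6→3 ·f
i=51 'b': node 3→4
i=52 'c': node 4→5
i=53 'c': node 5→6  → match P0@[48:53],P2@[50:53]
i=54 'd': node 6→0 ·f
i=55 'c': node 0→1
i=56 'e': node 1→0 ·f
i=57 'c': node 0→1
i=58 'a': node 1→11 ·f
i=59 'd': node 11→0 ·f
i=60 'c': node 0→1

Result: [[7,1],[11,1],[16,1],[27,2],[34,0],[34,2],[40,0],[40,2],[49,0],[49,2],[53,0],[53,2]]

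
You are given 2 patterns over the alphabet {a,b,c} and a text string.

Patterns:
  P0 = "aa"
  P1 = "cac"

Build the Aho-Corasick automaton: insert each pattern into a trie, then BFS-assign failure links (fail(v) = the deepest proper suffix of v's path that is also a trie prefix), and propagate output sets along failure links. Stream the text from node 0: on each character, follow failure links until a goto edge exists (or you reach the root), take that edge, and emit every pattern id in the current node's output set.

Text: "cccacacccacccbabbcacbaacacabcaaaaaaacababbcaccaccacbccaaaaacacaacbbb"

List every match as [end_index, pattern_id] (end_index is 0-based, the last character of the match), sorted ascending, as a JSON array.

Construct AC machine:
Trie (insert patterns):
  0='ε' goto a→1 c→3
  1='a' goto a→2
  2='aa' goto ·  [P0 ends]
  3='c' goto a→4
  4='ca' goto c→5
  5='cac' goto ·  [P1 ends]

BFS fail/out derivation:
  fail(1) 'a': from fail(0)=0 chase 'a': 0 ⇒ 0;  out=∅∪out(0)=∅
  fail(3) 'c': from fail(0)=0 chase 'c': 0 ⇒ 0;  out=∅∪out(0)=∅
  fail(2) 'aa': from fail(1)=0 chase 'a': 0 ⇒ 1;  out={0}∪out(1)={0}
  fail(4) 'ca': from fail(3)=0 chase 'a': 0 ⇒ 1;  out=∅∪out(1)=∅
  fail(5) 'cac': from fail(4)=1 chase 'c': 1→0 ⇒ 3;  out={1}∪out(3)={1}

Scan:
i=0 'c': node 0→3
i=1 'c': node 3→3 (via fail)
i=2 'c': node 3→3 (via fail)
i=3 'a': node 3→4
i=4 'c': node 4→5  ** P1@[2:4]
i=5 'a': node 5→4 (via fail)
i=6 'c': node 4→5  ** P1@[4:6]
i=7 'c': node 5→3 (via fail)
i=8 'c': node 3→3 (via fail)
i=9 'a': node 3→4
i=10 'c': node 4→5  ** P1@[8:10]
i=11 'c': node 5→3 (via fail)
i=12 'c': node 3→3 (via fail)
i=13 'b': node 3→0 (via fail)
i=14 'a': node 0→1
i=15 'b': node 1→0 (via fail)
i=16 'b': node 0→0
i=17 'c': node 0→3
i=18 'a': node 3→4
i=19 'c': node 4→5  ** P1@[17:19]
i=20 'b': node 5→0 (via fail)
i=21 'a': node 0→1
i=22 'a': node 1→2  ** P0@[21:22]
i=23 'c': node 2→3 (via fail)
i=24 'a': node 3→4
i=25 'c': node 4→5  ** P1@[23:25]
i=26 'a': node 5→4 (via fail)
i=27 'b': node 4→0 (via fail)
i=28 'c': node 0→3
i=29 'a': node 3→4
i=30 'a': node 4→2 (via fail)  ** P0@[29:30]
i=31 'a': node 2→2 (via fail)  ** P0@[30:31]
i=32 'a': node 2→2 (via fail)  ** P0@[31:32]
i=33 'a': node 2→2 (via fail)  ** P0@[32:33]
i=34 'a': node 2→2 (via fail)  ** P0@[33:34]
i=35 'a': node 2→2 (via fail)  ** P0@[34:35]
i=36 'c': node 2→3 (via fail)
i=37 'a': node 3→4
i=38 'b': node 4→0 (via fail)
i=39 'a': node 0→1
i=40 'b': node 1→0 (via fail)
i=41 'b': node 0→0
i=42 'c': node 0→3
i=43 'a': node 3→4
i=44 'c': node 4→5  ** P1@[42:44]
i=45 'c': node 5→3 (via fail)
i=46 'a': node 3→4
i=47 'c': node 4→5  ** P1@[45:47]
i=48 'c': node 5→3 (via fail)
i=49 'a': node 3→4
i=50 'c': node 4→5  ** P1@[48:50]
i=51 'b': node 5→0 (via fail)
i=52 'c': node 0→3
i=53 'c': node 3→3 (via fail)
i=54 'a': node 3→4
i=55 'a': node 4→2 (via fail)  ** P0@[54:55]
i=56 'a': node 2→2 (via fail)  ** P0@[55:56]
i=57 'a': node 2→2 (via fail)  ** P0@[56:57]
i=58 'a': node 2→2 (via fail)  ** P0@[57:58]
i=59 'c': node 2→3 (via fail)
i=60 'a': node 3→4
i=61 'c': node 4→5  ** P1@[59:61]
i=62 'a': node 5→4 (via fail)
i=63 'a': node 4→2 (via fail)  ** P0@[62:63]
i=64 'c': node 2→3 (via fail)
i=65 'b': node 3→0 (via fail)
i=66 'b': node 0→0
i=67 'b': node 0→0

Matches: [[4,1],[6,1],[10,1],[19,1],[22,0],[25,1],[30,0],[31,0],[32,0],[33,0],[34,0],[35,0],[44,1],[47,1],[50,1],[55,0],[56,0],[57,0],[58,0],[61,1],[63,0]]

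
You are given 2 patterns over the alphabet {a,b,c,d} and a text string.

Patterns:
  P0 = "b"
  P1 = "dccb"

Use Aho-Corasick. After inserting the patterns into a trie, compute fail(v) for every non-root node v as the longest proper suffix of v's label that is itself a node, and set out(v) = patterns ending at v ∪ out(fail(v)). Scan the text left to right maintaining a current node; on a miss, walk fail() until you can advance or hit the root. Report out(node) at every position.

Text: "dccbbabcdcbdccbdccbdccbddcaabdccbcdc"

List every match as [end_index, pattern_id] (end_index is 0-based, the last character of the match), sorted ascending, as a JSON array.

Build:
Trie (insert patterns):
  0='ε' goto b→1 d→2
  1='b' goto ·  ←P0
  2='d' goto c→3
  3='dc' goto c→4
  4='dcc' goto b→5
  5='dccb' goto ·  ←P1

Failure links (BFS by depth):
  fail(1) 'b': from fail(0)=0 chase 'b': 0 ⇒ 0;  out={0}∪out(0)={0}
  fail(2) 'd': from fail(0)=0 chase 'd': 0 ⇒ 0;  out=∅∪out(0)=∅
  fail(3) 'dc': from fail(2)=0 chase 'c': 0 ⇒ 0;  out=∅∪out(0)=∅
  fail(4) 'dcc': from fail(3)=0 chase 'c': 0 ⇒ 0;  out=∅∪out(0)=∅
  fail(5) 'dccb': from fail(4)=0 chase 'b': 0 ⇒ 1;  out={1}∪out(1)={0,1}

Run:
pos 0 'd': at 2
pos 1 'c': at 3
pos 2 'c': at 4
pos 3 'b': at 5  ** P0@[3:3],P1@[0:3]
pos 4 'b': at 1 (fail-walked)  ** P0@[4:4]
pos 5 'a': at 0 (fail-walked)
pos 6 'b': at 1  ** P0@[6:6]
pos 7 'c': at 0 (fail-walked)
pos 8 'd': at 2
pos 9 'c': at 3
pos 10 'b': at 1 (fail-walked)  ** P0@[10:10]
pos 11 'd': at 2 (fail-walked)
pos 12 'c': at 3
pos 13 'c': at 4
pos 14 'b': at 5  ** P0@[14:14],P1@[11:14]
pos 15 'd': at 2 (fail-walked)
pos 16 'c': at 3
pos 17 'c': at 4
pos 18 'b': at 5  ** P0@[18:18],P1@[15:18]
pos 19 'd': at 2 (fail-walked)
pos 20 'c': at 3
pos 21 'c': at 4
pos 22 'b': at 5  ** P0@[22:22],P1@[19:22]
pos 23 'd': at 2 (fail-walked)
pos 24 'd': at 2 (fail-walked)
pos 25 'c': at 3
pos 26 'a': at 0 (fail-walked)
pos 27 'a': at 0
pos 28 'b': at 1  ** P0@[28:28]
pos 29 'd': at 2 (fail-walked)
pos 30 'c': at 3
pos 31 'c': at 4
pos 32 'b': at 5  ** P0@[32:32],P1@[29:32]
pos 33 'c': at 0 (fail-walked)
pos 34 'd': at 2
pos 35 'c': at 3

Matches: [[3,0],[3,1],[4,0],[6,0],[10,0],[14,0],[14,1],[18,0],[18,1],[22,0],[22,1],[28,0],[32,0],[32,1]]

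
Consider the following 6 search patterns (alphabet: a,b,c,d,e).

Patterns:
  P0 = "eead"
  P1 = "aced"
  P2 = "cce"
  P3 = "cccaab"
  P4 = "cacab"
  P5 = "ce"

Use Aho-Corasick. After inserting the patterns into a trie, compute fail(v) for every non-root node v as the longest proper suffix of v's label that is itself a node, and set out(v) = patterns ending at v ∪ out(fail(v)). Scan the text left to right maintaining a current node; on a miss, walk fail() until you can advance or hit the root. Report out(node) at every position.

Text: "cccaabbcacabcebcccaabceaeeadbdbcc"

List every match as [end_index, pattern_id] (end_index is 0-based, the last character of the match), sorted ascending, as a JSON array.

Build automaton:
Trie (insert patterns):
  n0 'ε': a→5 c→9 e→1
  n1 'e': e→2
  n2 'ee': a→3
  n3 'eea': d→4
  n4 'eead': ·  [P0 ends]
  n5 'a': c→6
  n6 'ac': e→7
  n7 'ace': d→8
  n8 'aced': ·  [P1 ends]
  n9 'c': a→16 c→10 e→20
  n10 'cc': c→12 e→11
  n11 'cce': ·  [P2 ends]
  n12 'ccc': a→13
  n13 'ccca': a→14
  n14 'cccaa': b→15
  n15 'cccaab': ·  [P3 ends]
  n16 'ca': c→17
  n17 'cac': a→18
  n18 'caca': b→19
  n19 'cacab': ·  [P4 ends]
  n20 'ce': ·  [P5 ends]

BFS fail/out derivation:
  fail(1) 'e': from fail(0)=0 chase 'e': 0 ⇒ 0;  out=∅∪out(0)=∅
  fail(5) 'a': from fail(0)=0 chase 'a': 0 ⇒ 0;  out=∅∪out(0)=∅
  fail(9) 'c': from fail(0)=0 chase 'c': 0 ⇒ 0;  out=∅∪out(0)=∅
  fail(2) 'ee': from fail(1)=0 chase 'e': 0 ⇒ 1;  out=∅∪out(1)=∅
  fail(6) 'ac': from fail(5)=0 chase 'c': 0 ⇒ 9;  out=∅∪out(9)=∅
  fail(10) 'cc': from fail(9)=0 chase 'c': 0 ⇒ 9;  out=∅∪out(9)=∅
  fail(16) 'ca': from fail(9)=0 chase 'a': 0 ⇒ 5;  out=∅∪out(5)=∅
  fail(20) 'ce': from fail(9)=0 chase 'e': 0 ⇒ 1;  out={5}∪out(1)={5}
  fail(3) 'eea': from fail(2)=1 chase 'a': 1→0 ⇒ 5;  out=∅∪out(5)=∅
  fail(7) 'ace': from fail(6)=9 chase 'e': 9 ⇒ 20;  out=∅∪out(20)={5}
  fail(11) 'cce': from fail(10)=9 chase 'e': 9 ⇒ 20;  out={2}∪out(20)={2,5}
  fail(12) 'ccc': from fail(10)=9 chase 'c': 9 ⇒ 10;  out=∅∪out(10)=∅
  fail(17) 'cac': from fail(16)=5 chase 'c': 5 ⇒ 6;  out=∅∪out(6)=∅
  fail(4) 'eead': from fail(3)=5 chase 'd': 5→0 ⇒ 0;  out={0}∪out(0)={0}
  fail(8) 'aced': from fail(7)=20 chase 'd': 20→1→0 ⇒ 0;  out={1}∪out(0)={1}
  fail(13) 'ccca': from fail(12)=10 chase 'a': 10→9 ⇒ 16;  out=∅∪out(16)=∅
  fail(18) 'caca': from fail(17)=6 chase 'a': 6→9 ⇒ 16;  out=∅∪out(16)=∅
  fail(14) 'cccaa': from fail(13)=16 chase 'a': 16→5→0 ⇒ 5;  out=∅∪out(5)=∅
  fail(19) 'cacab': from fail(18)=16 chase 'b': 16→5→0 ⇒ 0;  out={4}∪out(0)={4}
  fail(15) 'cccaab': from fail(14)=5 chase 'b': 5→0 ⇒ 0;  out={3}∪out(0)={3}

Text stream:
pos 0 'c': at 9
pos 1 'c': at 10
pos 2 'c': at 12
pos 3 'a': at 13
pos 4 'a': at 14
pos 5 'b': at 15  emit P3@[0:5]
pos 6 'b': at 0 (via fail)
pos 7 'c': at 9
pos 8 'a': at 16
pos 9 'c': at 17
pos 10 'a': at 18
pos 11 'b': at 19  emit P4@[7:11]
pos 12 'c': at 9 (via fail)
pos 13 'e': at 20  emit P5@[12:13]
pos 14 'b': at 0 (via fail)
pos 15 'c': at 9
pos 16 'c': at 10
pos 17 'c': at 12
pos 18 'a': at 13
pos 19 'a': at 14
pos 20 'b': at 15  emit P3@[15:20]
pos 21 'c': at 9 (via fail)
pos 22 'e': at 20  emit P5@[21:22]
pos 23 'a': at 5 (via fail)
pos 24 'e': at 1 (via fail)
pos 25 'e': at 2
pos 26 'a': at 3
pos 27 'd': at 4  emit P0@[24:27]
pos 28 'b': at 0 (via fail)
pos 29 'd': at 0
pos 30 'b': at 0
pos 31 'c': at 9
pos 32 'c': at 10

Matches: [[5,3],[11,4],[13,5],[20,3],[22,5],[27,0]]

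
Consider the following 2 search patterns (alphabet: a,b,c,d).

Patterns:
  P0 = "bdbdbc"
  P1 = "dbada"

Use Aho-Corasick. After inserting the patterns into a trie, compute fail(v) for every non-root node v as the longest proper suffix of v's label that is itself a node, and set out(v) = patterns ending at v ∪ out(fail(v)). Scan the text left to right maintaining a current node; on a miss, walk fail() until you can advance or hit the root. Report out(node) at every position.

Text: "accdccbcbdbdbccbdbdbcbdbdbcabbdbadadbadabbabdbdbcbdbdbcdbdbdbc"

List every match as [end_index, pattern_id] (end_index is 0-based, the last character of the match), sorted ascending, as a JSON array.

Build:
Trie (insert patterns):
  0='ε' goto b→1 d→7
  1='b' goto d→2
  2='bd' goto b→3
  3='bdb' goto d→4
  4='bdbd' goto b→5
  5='bdbdb' goto c→6
  6='bdbdbc' goto ·  [P0 ends]
  7='d' goto b→8
  8='db' goto a→9
  9='dba' goto d→10
  10='dbad' goto a→11
  11='dbada' goto ·  [P1 ends]

BFS fail/out derivation:
  n1('b'): parent n0 fail=0; on 'b' 0 → fail=0;  out ∅∪∅=∅
  n7('d'): parent n0 fail=0; on 'd' 0 → fail=0;  out ∅∪∅=∅
  n2('bd'): parent n1 fail=0; on 'd' 0 → fail=7;  out ∅∪∅=∅
  n8('db'): parent n7 fail=0; on 'b' 0 → fail=1;  out ∅∪∅=∅
  n3('bdb'): parent n2 fail=7; on 'b' 7 → fail=8;  out ∅∪∅=∅
  n9('dba'): parent n8 fail=1; on 'a' 1→0 → fail=0;  out ∅∪∅=∅
  n4('bdbd'): parent n3 fail=8; on 'd' 8→1 → fail=2;  out ∅∪∅=∅
  n10('dbad'): parent n9 fail=0; on 'd' 0 → fail=7;  out ∅∪∅=∅
  n5('bdbdb'): parent n4 fail=2; on 'b' 2 → fail=3;  out ∅∪∅=∅
  n11('dbada'): parent n10 fail=7; on 'a' 7→0 → fail=0;  out {1}∪∅={1}
  n6('bdbdbc'): parent n5 fail=3; on 'c' 3→8→1→0 → fail=0;  out {0}∪∅={0}

Scan:
[0] read 'a'  n0⇒n0
[1] read 'c'  n0⇒n0
[2] read 'c'  n0⇒n0
[3] read 'd'  n0⇒n7
[4] read 'c'  n7⇒n0 (fail-walked)
[5] read 'c'  n0⇒n0
[6] read 'b'  n0⇒n1
[7] read 'c'  n1⇒n0 (fail-walked)
[8] read 'b'  n0⇒n1
[9] read 'd'  n1⇒n2
[10] read 'b'  n2⇒n3
[11] read 'd'  n3⇒n4
[12] read 'b'  n4⇒n5
[13] read 'c'  n5⇒n6  ** P0@[8:13]
[14] read 'c'  n6⇒n0 (fail-walked)
[15] read 'b'  n0⇒n1
[16] read 'd'  n1⇒n2
[17] read 'b'  n2⇒n3
[18] read 'd'  n3⇒n4
[19] read 'b'  n4⇒n5
[20] read 'c'  n5⇒n6  ** P0@[15:20]
[21] read 'b'  n6⇒n1 (fail-walked)
[22] read 'd'  n1⇒n2
[23] read 'b'  n2⇒n3
[24] read 'd'  n3⇒n4
[25] read 'b'  n4⇒n5
[26] read 'c'  n5⇒n6  ** P0@[21:26]
[27] read 'a'  n6⇒n0 (fail-walked)
[28] read 'b'  n0⇒n1
[29] read 'b'  n1⇒n1 (fail-walked)
[30] read 'd'  n1⇒n2
[31] read 'b'  n2⇒n3
[32] read 'a'  n3⇒n9 (fail-walked)
[33] read 'd'  n9⇒n10
[34] read 'a'  n10⇒n11  ** P1@[30:34]
[35] read 'd'  n11⇒n7 (fail-walked)
[36] read 'b'  n7⇒n8
[37] read 'a'  n8⇒n9
[38] read 'd'  n9⇒n10
[39] read 'a'  n10⇒n11  ** P1@[35:39]
[40] read 'b'  n11⇒n1 (fail-walked)
[41] read 'b'  n1⇒n1 (fail-walked)
[42] read 'a'  n1⇒n0 (fail-walked)
[43] read 'b'  n0⇒n1
[44] read 'd'  n1⇒n2
[45] read 'b'  n2⇒n3
[46] read 'd'  n3⇒n4
[47] read 'b'  n4⇒n5
[48] read 'c'  n5⇒n6  ** P0@[43:48]
[49] read 'b'  n6⇒n1 (fail-walked)
[50] read 'd'  n1⇒n2
[51] read 'b'  n2⇒n3
[52] read 'd'  n3⇒n4
[53] read 'b'  n4⇒n5
[54] read 'c'  n5⇒n6  ** P0@[49:54]
[55] read 'd'  n6⇒n7 (fail-walked)
[56] read 'b'  n7⇒n8
[57] read 'd'  n8⇒n2 (fail-walked)
[58] read 'b'  n2⇒n3
[59] read 'd'  n3⇒n4
[60] read 'b'  n4⇒n5
[61] read 'c'  n5⇒n6  ** P0@[56:61]

All matches (sorted): [[13,0],[20,0],[26,0],[34,1],[39,1],[48,0],[54,0],[61,0]]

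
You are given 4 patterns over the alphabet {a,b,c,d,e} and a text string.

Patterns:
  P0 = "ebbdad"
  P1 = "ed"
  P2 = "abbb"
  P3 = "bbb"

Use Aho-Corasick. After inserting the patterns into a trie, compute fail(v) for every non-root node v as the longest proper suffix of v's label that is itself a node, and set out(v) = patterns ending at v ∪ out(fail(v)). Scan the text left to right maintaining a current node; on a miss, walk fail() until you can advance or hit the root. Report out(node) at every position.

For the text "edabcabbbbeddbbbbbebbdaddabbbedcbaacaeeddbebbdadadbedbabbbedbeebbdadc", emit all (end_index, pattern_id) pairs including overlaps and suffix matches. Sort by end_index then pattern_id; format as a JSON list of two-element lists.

Build automaton:
Trie (insert patterns):
  n0 'ε': a→8 b→12 e→1
  n1 'e': b→2 d→7
  n2 'eb': b→3
  n3 'ebb': d→4
  n4 'ebbd': a→5
  n5 'ebbda': d→6
  n6 'ebbdad': ·  [P0 ends]
  n7 'ed': ·  [P1 ends]
  n8 'a': b→9
  n9 'ab': b→10
  n10 'abb': b→11
  n11 'abbb': ·  [P2 ends]
  n12 'b': b→13
  n13 'bb': b→14
  n14 'bbb': ·  [P3 ends]

BFS fail/out derivation:
  n1('e'): parent n0 fail=0; on 'e' 0 → fail=0;  out ∅∪∅=∅
  n8('a'): parent n0 fail=0; on 'a' 0 → fail=0;  out ∅∪∅=∅
  n12('b'): parent n0 fail=0; on 'b' 0 → fail=0;  out ∅∪∅=∅
  n2('eb'): parent n1 fail=0; on 'b' 0 → fail=12;  out ∅∪∅=∅
  n7('ed'): parent n1 fail=0; on 'd' 0 → fail=0;  out {1}∪∅={1}
  n9('ab'): parent n8 fail=0; on 'b' 0 → fail=12;  out ∅∪∅=∅
  n13('bb'): parent n12 fail=0; on 'b' 0 → fail=12;  out ∅∪∅=∅
  n3('ebb'): parent n2 fail=12; on 'b' 12 → fail=13;  out ∅∪∅=∅
  n10('abb'): parent n9 fail=12; on 'b' 12 → fail=13;  out ∅∪∅=∅
  n14('bbb'): parent n13 fail=12; on 'b' 12 → fail=13;  out {3}∪∅={3}
  n4('ebbd'): parent n3 fail=13; on 'd' 13→12→0 → fail=0;  out ∅∪∅=∅
  n11('abbb'): parent n10 fail=13; on 'b' 13 → fail=14;  out {2}∪{3}={2,3}
  n5('ebbda'): parent n4 fail=0; on 'a' 0 → fail=8;  out ∅∪∅=∅
  n6('ebbdad'): parent n5 fail=8; on 'd' 8→0 → fail=0;  out {0}∪∅={0}

Scan:
pos 0 'e': at 1
pos 1 'd': at 7  emit P1@[0:1]
pos 2 'a': at 8 (via fail)
pos 3 'b': at 9
pos 4 'c': at 0 (via fail)
pos 5 'a': at 8
pos 6 'b': at 9
pos 7 'b': at 10
pos 8 'b': at 11  emit P2@[5:8],P3@[6:8]
pos 9 'b': at 14 (via fail)  emit P3@[7:9]
pos 10 'e': at 1 (via fail)
pos 11 'd': at 7  emit P1@[10:11]
pos 12 'd': at 0 (via fail)
pos 13 'b': at 12
pos 14 'b': at 13
pos 15 'b': at 14  emit P3@[13:15]
pos 16 'b': at 14 (via fail)  emit P3@[14:16]
pos 17 'b': at 14 (via fail)  emit P3@[15:17]
pos 18 'e': at 1 (via fail)
pos 19 'b': at 2
pos 20 'b': at 3
pos 21 'd': at 4
pos 22 'a': at 5
pos 23 'd': at 6  emit P0@[18:23]
pos 24 'd': at 0 (via fail)
pos 25 'a': at 8
pos 26 'b': at 9
pos 27 'b': at 10
pos 28 'b': at 11  emit P2@[25:28],P3@[26:28]
pos 29 'e': at 1 (via fail)
pos 30 'd': at 7  emit P1@[29:30]
pos 31 'c': at 0 (via fail)
pos 32 'b': at 12
pos 33 'a': at 8 (via fail)
pos 34 'a': at 8 (via fail)
pos 35 'c': at 0 (via fail)
pos 36 'a': at 8
pos 37 'e': at 1 (via fail)
pos 38 'e': at 1 (via fail)
pos 39 'd': at 7  emit P1@[38:39]
pos 40 'd': at 0 (via fail)
pos 41 'b': at 12
pos 42 'e': at 1 (via fail)
pos 43 'b': at 2
pos 44 'b': at 3
pos 45 'd': at 4
pos 46 'a': at 5
pos 47 'd': at 6  emit P0@[42:47]
pos 48 'a': at 8 (via fail)
pos 49 'd': at 0 (via fail)
pos 50 'b': at 12
pos 51 'e': at 1 (via fail)
pos 52 'd': at 7  emit P1@[51:52]
pos 53 'b': at 12 (via fail)
pos 54 'a': at 8 (via fail)
pos 55 'b': at 9
pos 56 'b': at 10
pos 57 'b': at 11  emit P2@[54:57],P3@[55:57]
pos 58 'e': at 1 (via fail)
pos 59 'd': at 7  emit P1@[58:59]
pos 60 'b': at 12 (via fail)
pos 61 'e': at 1 (via fail)
pos 62 'e': at 1 (via fail)
pos 63 'b': at 2
pos 64 'b': at 3
pos 65 'd': at 4
pos 66 'a': at 5
pos 67 'd': at 6  emit P0@[62:67]
pos 68 'c': at 0 (via fail)

Matches: [[1,1],[8,2],[8,3],[9,3],[11,1],[15,3],[16,3],[17,3],[23,0],[28,2],[28,3],[30,1],[39,1],[47,0],[52,1],[57,2],[57,3],[59,1],[67,0]]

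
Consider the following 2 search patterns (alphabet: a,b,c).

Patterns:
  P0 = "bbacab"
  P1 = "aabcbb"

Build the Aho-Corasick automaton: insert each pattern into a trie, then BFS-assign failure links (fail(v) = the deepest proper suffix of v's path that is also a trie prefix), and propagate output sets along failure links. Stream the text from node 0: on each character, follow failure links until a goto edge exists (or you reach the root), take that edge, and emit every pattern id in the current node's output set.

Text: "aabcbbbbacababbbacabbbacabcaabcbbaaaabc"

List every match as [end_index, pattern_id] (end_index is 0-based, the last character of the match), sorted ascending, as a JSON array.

Build automaton:
Trie nodes:
  n0 'ε': a→7 b→1
  n1 'b': b→2
  n2 'bb': a→3
  n3 'bba': c→4
  n4 'bbac': a→5
  n5 'bbaca': b→6
  n6 'bbacab': ·  [P0 ends]
  n7 'a': a→8
  n8 'aa': b→9
  n9 'aab': c→10
  n10 'aabc': b→11
  n11 'aabcb': b→12
  n12 'aabcbb': ·  [P1 ends]

Failure links (BFS by depth):
  n1('b'): parent n0 fail=0; on 'b' 0 → fail=0;  out ∅∪∅=∅
  n7('a'): parent n0 fail=0; on 'a' 0 → fail=0;  out ∅∪∅=∅
  n2('bb'): parent n1 fail=0; on 'b' 0 → fail=1;  out ∅∪∅=∅
  n8('aa'): parent n7 fail=0; on 'a' 0 → fail=7;  out ∅∪∅=∅
  n3('bba'): parent n2 fail=1; on 'a' 1→0 → fail=7;  out ∅∪∅=∅
  n9('aab'): parent n8 fail=7; on 'b' 7→0 → fail=1;  out ∅∪∅=∅
  n4('bbac'): parent n3 fail=7; on 'c' 7→0 → fail=0;  out ∅∪∅=∅
  n10('aabc'): parent n9 fail=1; on 'c' 1→0 → fail=0;  out ∅∪∅=∅
  n5('bbaca'): parent n4 fail=0; on 'a' 0 → fail=7;  out ∅∪∅=∅
  n11('aabcb'): parent n10 fail=0; on 'b' 0 → fail=1;  out ∅∪∅=∅
  n6('bbacab'): parent n5 fail=7; on 'b' 7→0 → fail=1;  out {0}∪∅={0}
  n12('aabcbb'): parent n11 fail=1; on 'b' 1 → fail=2;  out {1}∪∅={1}

Text stream:
i=0 'a': node 0→7
i=1 'a': node 7→8
i=2 'b': node 8→9
i=3 'c': node 9→10
i=4 'b': node 10→11
i=5 'b': node 11→12  → match P1@[0:5]
i=6 'b': node 12→2 (via fail)
i=7 'b': node 2→2 (via fail)
i=8 'a': node 2→3
i=9 'c': node 3→4
i=10 'a': node 4→5
i=11 'b': node 5→6  → match P0@[6:11]
i=12 'a': node 6→7 (via fail)
i=13 'b': node 7→1 (via fail)
i=14 'b': node 1→2
i=15 'b': node 2→2 (via fail)
i=16 'a': node 2→3
i=17 'c': node 3→4
i=18 'a': node 4→5
i=19 'b': node 5→6  → match P0@[14:19]
i=20 'b': node 6→2 (via fail)
i=21 'b': node 2→2 (via fail)
i=22 'a': node 2→3
i=23 'c': node 3→4
i=24 'a': node 4→5
i=25 'b': node 5→6  → match P0@[20:25]
i=26 'c': node 6→0 (via fail)
i=27 'a': node 0→7
i=28 'a': node 7→8
i=29 'b': node 8→9
i=30 'c': node 9→10
i=31 'b': node 10→11
i=32 'b': node 11→12  → match P1@[27:32]
i=33 'a': node 12→3 (via fail)
i=34 'a': node 3→8 (via fail)
i=35 'a': node 8→8 (via fail)
i=36 'a': node 8→8 (via fail)
i=37 'b': node 8→9
i=38 'c': node 9→10

Result: [[5,1],[11,0],[19,0],[25,0],[32,1]]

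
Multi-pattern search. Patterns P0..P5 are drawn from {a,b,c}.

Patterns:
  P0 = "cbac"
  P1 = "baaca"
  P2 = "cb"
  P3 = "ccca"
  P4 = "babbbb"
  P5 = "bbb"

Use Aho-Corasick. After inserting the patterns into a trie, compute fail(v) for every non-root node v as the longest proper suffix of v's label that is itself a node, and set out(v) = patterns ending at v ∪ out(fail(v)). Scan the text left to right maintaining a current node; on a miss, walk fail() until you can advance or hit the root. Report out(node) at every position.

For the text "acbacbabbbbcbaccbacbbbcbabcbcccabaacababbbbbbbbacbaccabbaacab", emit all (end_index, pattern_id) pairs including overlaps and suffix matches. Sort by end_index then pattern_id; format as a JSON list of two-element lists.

Build automaton:
Trie (insert patterns):
  n0 'ε': b→5 c→1
  n1 'c': b→2 c→10
  n2 'cb': a→3  [P2 ends]
  n3 'cba': c→4
  n4 'cbac': ·  [P0 ends]
  n5 'b': a→6 b→17
  n6 'ba': a→7 b→13
  n7 'baa': c→8
  n8 'baac': a→9
  n9 'baaca': ·  [P1 ends]
  n10 'cc': c→11
  n11 'ccc': a→12
  n12 'ccca': ·  [P3 ends]
  n13 'bab': b→14
  n14 'babb': b→15
  n15 'babbb': b→16
  n16 'babbbb': ·  [P4 ends]
  n17 'bb': b→18
  n18 'bbb': ·  [P5 ends]

BFS fail/out derivation:
  fail(1) 'c': from fail(0)=0 chase 'c': 0 ⇒ 0;  out=∅∪out(0)=∅
  fail(5) 'b': from fail(0)=0 chase 'b': 0 ⇒ 0;  out=∅∪out(0)=∅
  fail(2) 'cb': from fail(1)=0 chase 'b': 0 ⇒ 5;  out={2}∪out(5)={2}
  fail(6) 'ba': from fail(5)=0 chase 'a': 0 ⇒ 0;  out=∅∪out(0)=∅
  fail(10) 'cc': from fail(1)=0 chase 'c': 0 ⇒ 1;  out=∅∪out(1)=∅
  fail(17) 'bb': from fail(5)=0 chase 'b': 0 ⇒ 5;  out=∅∪out(5)=∅
  fail(3) 'cba': from fail(2)=5 chase 'a': 5 ⇒ 6;  out=∅∪out(6)=∅
  fail(7) 'baa': from fail(6)=0 chase 'a': 0 ⇒ 0;  out=∅∪out(0)=∅
  fail(11) 'ccc': from fail(10)=1 chase 'c': 1 ⇒ 10;  out=∅∪out(10)=∅
  fail(13) 'bab': from fail(6)=0 chase 'b': 0 ⇒ 5;  out=∅∪out(5)=∅
  fail(18) 'bbb': from fail(17)=5 chase 'b': 5 ⇒ 17;  out={5}∪out(17)={5}
  fail(4) 'cbac': from fail(3)=6 chase 'c': 6→0 ⇒ 1;  out={0}∪out(1)={0}
  fail(8) 'baac': from fail(7)=0 chase 'c': 0 ⇒ 1;  out=∅∪out(1)=∅
  fail(12) 'ccca': from fail(11)=10 chase 'a': 10→1→0 ⇒ 0;  out={3}∪out(0)={3}
  fail(14) 'babb': from fail(13)=5 chase 'b': 5 ⇒ 17;  out=∅∪out(17)=∅
  fail(9) 'baaca': from fail(8)=1 chase 'a': 1→0 ⇒ 0;  out={1}∪out(0)={1}
  fail(15) 'babbb': from fail(14)=17 chase 'b': 17 ⇒ 18;  out=∅∪out(18)={5}
  fail(16) 'babbbb': from fail(15)=18 chase 'b': 18→17 ⇒ 18;  out={4}∪out(18)={4,5}

Text stream:
[0] read 'a'  n0⇒n0
[1] read 'c'  n0⇒n1
[2] read 'b'  n1⇒n2  emit P2@[1:2]
[3] read 'a'  n2⇒n3
[4] read 'c'  n3⇒n4  emit P0@[1:4]
[5] read 'b'  n4⇒n2 ·f  emit P2@[4:5]
[6] read 'a'  n2⇒n3
[7] read 'b'  n3⇒n13 ·f
[8] read 'b'  n13⇒n14
[9] read 'b'  n14⇒n15  emit P5@[7:9]
[10] read 'b'  n15⇒n16  emit P4@[5:10],P5@[8:10]
[11] read 'c'  n16⇒n1 ·f
[12] read 'b'  n1⇒n2  emit P2@[11:12]
[13] read 'a'  n2⇒n3
[14] read 'c'  n3⇒n4  emit P0@[11:14]
[15] read 'c'  n4⇒n10 ·f
[16] read 'b'  n10⇒n2 ·f  emit P2@[15:16]
[17] read 'a'  n2⇒n3
[18] read 'c'  n3⇒n4  emit P0@[15:18]
[19] read 'b'  n4⇒n2 ·f  emit P2@[18:19]
[20] read 'b'  n2⇒n17 ·f
[21] read 'b'  n17⇒n18  emit P5@[19:21]
[22] read 'c'  n18⇒n1 ·f
[23] read 'b'  n1⇒n2  emit P2@[22:23]
[24] read 'a'  n2⇒n3
[25] read 'b'  n3⇒n13 ·f
[26] read 'c'  n13⇒n1 ·f
[27] read 'b'  n1⇒n2  emit P2@[26:27]
[28] read 'c'  n2⇒n1 ·f
[29] read 'c'  n1⇒n10
[30] read 'c'  n10⇒n11
[31] read 'a'  n11⇒n12  emit P3@[28:31]
[32] read 'b'  n12⇒n5 ·f
[33] read 'a'  n5⇒n6
[34] read 'a'  n6⇒n7
[35] read 'c'  n7⇒n8
[36] read 'a'  n8⇒n9  emit P1@[32:36]
[37] read 'b'  n9⇒n5 ·f
[38] read 'a'  n5⇒n6
[39] read 'b'  n6⇒n13
[40] read 'b'  n13⇒n14
[41] read 'b'  n14⇒n15  emit P5@[39:41]
[42] read 'b'  n15⇒n16  emit P4@[37:42],P5@[40:42]
[43] read 'b'  n16⇒n18 ·f  emit P5@[41:43]
[44] read 'b'  n18⇒n18 ·f  emit P5@[42:44]
[45] read 'b'  n18⇒n18 ·f  emit P5@[43:45]
[46] read 'b'  n18⇒n18 ·f  emit P5@[44:46]
[47] read 'a'  n18⇒n6 ·f
[48] read 'c'  n6⇒n1 ·f
[49] read 'b'  n1⇒n2  emit P2@[48:49]
[50] read 'a'  n2⇒n3
[51] read 'c'  n3⇒n4  emit P0@[48:51]
[52] read 'c'  n4⇒n10 ·f
[53] read 'a'  n10⇒n0 ·f
[54] read 'b'  n0⇒n5
[55] read 'b'  n5⇒n17
[56] read 'a'  n17⇒n6 ·f
[57] read 'a'  n6⇒n7
[58] read 'c'  n7⇒n8
[59] read 'a'  n8⇒n9  emit P1@[55:59]
[60] read 'b'  n9⇒n5 ·f

Result: [[2,2],[4,0],[5,2],[9,5],[10,4],[10,5],[12,2],[14,0],[16,2],[18,0],[19,2],[21,5],[23,2],[27,2],[31,3],[36,1],[41,5],[42,4],[42,5],[43,5],[44,5],[45,5],[46,5],[49,2],[51,0],[59,1]]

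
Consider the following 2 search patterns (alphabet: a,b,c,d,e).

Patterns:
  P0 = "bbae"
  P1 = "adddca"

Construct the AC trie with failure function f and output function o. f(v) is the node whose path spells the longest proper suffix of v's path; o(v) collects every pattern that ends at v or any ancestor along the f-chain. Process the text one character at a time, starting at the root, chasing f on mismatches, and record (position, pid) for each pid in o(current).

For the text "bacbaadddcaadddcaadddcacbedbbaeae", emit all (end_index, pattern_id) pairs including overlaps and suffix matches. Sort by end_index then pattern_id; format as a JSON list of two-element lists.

Build:
Trie (insert patterns):
  0='ε' goto a→5 b→1
  1='b' goto b→2
  2='bb' goto a→3
  3='bba' goto e→4
  4='bbae' goto ·  [P0 ends]
  5='a' goto d→6
  6='ad' goto d→7
  7='add' goto d→8
  8='addd' goto c→9
  9='adddc' goto a→10
  10='adddca' goto ·  [P1 ends]

Failure links (BFS by depth):
  fail(1) 'b': from fail(0)=0 chase 'b': 0 ⇒ 0;  out=∅∪out(0)=∅
  fail(5) 'a': from fail(0)=0 chase 'a': 0 ⇒ 0;  out=∅∪out(0)=∅
  fail(2) 'bb': from fail(1)=0 chase 'b': 0 ⇒ 1;  out=∅∪out(1)=∅
  fail(6) 'ad': from fail(5)=0 chase 'd': 0 ⇒ 0;  out=∅∪out(0)=∅
  fail(3) 'bba': from fail(2)=1 chase 'a': 1→0 ⇒ 5;  out=∅∪out(5)=∅
  fail(7) 'add': from fail(6)=0 chase 'd': 0 ⇒ 0;  out=∅∪out(0)=∅
  fail(4) 'bbae': from fail(3)=5 chase 'e': 5→0 ⇒ 0;  out={0}∪out(0)={0}
  fail(8) 'addd': from fail(7)=0 chase 'd': 0 ⇒ 0;  out=∅∪out(0)=∅
  fail(9) 'adddc': from fail(8)=0 chase 'c': 0 ⇒ 0;  out=∅∪out(0)=∅
  fail(10) 'adddca': from fail(9)=0 chase 'a': 0 ⇒ 5;  out={1}∪out(5)={1}

Run:
pos 0 'b': at 1
pos 1 'a': at 5 (via fail)
pos 2 'c': at 0 (via fail)
pos 3 'b': at 1
pos 4 'a': at 5 (via fail)
pos 5 'a': at 5 (via fail)
pos 6 'd': at 6
pos 7 'd': at 7
pos 8 'd': at 8
pos 9 'c': at 9
pos 10 'a': at 10  → match P1@[5:10]
pos 11 'a': at 5 (via fail)
pos 12 'd': at 6
pos 13 'd': at 7
pos 14 'd': at 8
pos 15 'c': at 9
pos 16 'a': at 10  → match P1@[11:16]
pos 17 'a': at 5 (via fail)
pos 18 'd': at 6
pos 19 'd': at 7
pos 20 'd': at 8
pos 21 'c': at 9
pos 22 'a': at 10  → match P1@[17:22]
pos 23 'c': at 0 (via fail)
pos 24 'b': at 1
pos 25 'e': at 0 (via fail)
pos 26 'd': at 0
pos 27 'b': at 1
pos 28 'b': at 2
pos 29 'a': at 3
pos 30 'e': at 4  → match P0@[27:30]
pos 31 'a': at 5 (via fail)
pos 32 'e': at 0 (via fail)

All matches (sorted): [[10,1],[16,1],[22,1],[30,0]]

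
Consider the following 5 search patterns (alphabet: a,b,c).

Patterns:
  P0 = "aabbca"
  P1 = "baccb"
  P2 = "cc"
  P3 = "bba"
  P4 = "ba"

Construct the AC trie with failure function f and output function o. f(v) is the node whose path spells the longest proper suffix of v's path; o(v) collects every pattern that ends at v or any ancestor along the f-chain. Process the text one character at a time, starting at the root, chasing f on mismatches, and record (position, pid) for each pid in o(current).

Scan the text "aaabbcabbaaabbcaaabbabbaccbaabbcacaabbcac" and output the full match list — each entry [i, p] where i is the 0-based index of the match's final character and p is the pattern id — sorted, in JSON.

Build automaton:
Trie nodes:
  n0 'ε': a→1 b→7 c→12
  n1 'a': a→2
  n2 'aa': b→3
  n3 'aab': b→4
  n4 'aabb': c→5
  n5 'aabbc': a→6
  n6 'aabbca': ·  [P0 ends]
  n7 'b': a→8 b→14
  n8 'ba': c→9  [P4 ends]
  n9 'bac': c→10
  n10 'bacc': b→11
  n11 'baccb': ·  [P1 ends]
  n12 'c': c→13
  n13 'cc': ·  [P2 ends]
  n14 'bb': a→15
  n15 'bba': ·  [P3 ends]

BFS fail/out derivation:
  n1('a'): parent n0 fail=0; on 'a' 0 → fail=0;  out ∅∪∅=∅
  n7('b'): parent n0 fail=0; on 'b' 0 → fail=0;  out ∅∪∅=∅
  n12('c'): parent n0 fail=0; on 'c' 0 → fail=0;  out ∅∪∅=∅
  n2('aa'): parent n1 fail=0; on 'a' 0 → fail=1;  out ∅∪∅=∅
  n8('ba'): parent n7 fail=0; on 'a' 0 → fail=1;  out {4}∪∅={4}
  n13('cc'): parent n12 fail=0; on 'c' 0 → fail=12;  out {2}∪∅={2}
  n14('bb'): parent n7 fail=0; on 'b' 0 → fail=7;  out ∅∪∅=∅
  n3('aab'): parent n2 fail=1; on 'b' 1→0 → fail=7;  out ∅∪∅=∅
  n9('bac'): parent n8 fail=1; on 'c' 1→0 → fail=12;  out ∅∪∅=∅
  n15('bba'): parent n14 fail=7; on 'a' 7 → fail=8;  out {3}∪{4}={3,4}
  n4('aabb'): parent n3 fail=7; on 'b' 7 → fail=14;  out ∅∪∅=∅
  n10('bacc'): parent n9 fail=12; on 'c' 12 → fail=13;  out ∅∪{2}={2}
  n5('aabbc'): parent n4 fail=14; on 'c' 14→7→0 → fail=12;  out ∅∪∅=∅
  n11('baccb'): parent n10 fail=13; on 'b' 13→12→0 → fail=7;  out {1}∪∅={1}
  n6('aabbca'): parent n5 fail=12; on 'a' 12→0 → fail=1;  out {0}∪∅={0}

Text stream:
pos 0 'a': at 1
pos 1 'a': at 2
pos 2 'a': at 2 (via fail)
pos 3 'b': at 3
pos 4 'b': at 4
pos 5 'c': at 5
pos 6 'a': at 6  emit P0@[1:6]
pos 7 'b': at 7 (via fail)
pos 8 'b': at 14
pos 9 'a': at 15  emit P3@[7:9],P4@[8:9]
pos 10 'a': at 2 (via fail)
pos 11 'a': at 2 (via fail)
pos 12 'b': at 3
pos 13 'b': at 4
pos 14 'c': at 5
pos 15 'a': at 6  emit P0@[10:15]
pos 16 'a': at 2 (via fail)
pos 17 'a': at 2 (via fail)
pos 18 'b': at 3
pos 19 'b': at 4
pos 20 'a': at 15 (via fail)  emit P3@[18:20],P4@[19:20]
pos 21 'b': at 7 (via fail)
pos 22 'b': at 14
pos 23 'a': at 15  emit P3@[21:23],P4@[22:23]
pos 24 'c': at 9 (via fail)
pos 25 'c': at 10  emit P2@[24:25]
pos 26 'b': at 11  emit P1@[22:26]
pos 27 'a': at 8 (via fail)  emit P4@[26:27]
pos 28 'a': at 2 (via fail)
pos 29 'b': at 3
pos 30 'b': at 4
pos 31 'c': at 5
pos 32 'a': at 6  emit P0@[27:32]
pos 33 'c': at 12 (via fail)
pos 34 'a': at 1 (via fail)
pos 35 'a': at 2
pos 36 'b': at 3
pos 37 'b': at 4
pos 38 'c': at 5
pos 39 'a': at 6  emit P0@[34:39]
pos 40 'c': at 12 (via fail)

Result: [[6,0],[9,3],[9,4],[15,0],[20,3],[20,4],[23,3],[23,4],[25,2],[26,1],[27,4],[32,0],[39,0]]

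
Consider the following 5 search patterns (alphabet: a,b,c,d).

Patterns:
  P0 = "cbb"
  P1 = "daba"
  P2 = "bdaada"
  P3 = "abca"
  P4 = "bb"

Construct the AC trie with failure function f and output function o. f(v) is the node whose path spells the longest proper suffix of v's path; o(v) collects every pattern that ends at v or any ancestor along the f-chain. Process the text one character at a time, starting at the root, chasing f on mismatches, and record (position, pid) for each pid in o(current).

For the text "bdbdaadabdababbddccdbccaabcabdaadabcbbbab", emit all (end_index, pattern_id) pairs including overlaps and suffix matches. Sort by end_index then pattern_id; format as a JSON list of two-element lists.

Construct AC machine:
Trie nodes:
  n0 'ε': a→14 b→8 c→1 d→4
  n1 'c': b→2
  n2 'cb': b→3
  n3 'cbb': ·  ←P0
  n4 'd': a→5
  n5 'da': b→6
  n6 'dab': a→7
  n7 'daba': ·  ←P1
  n8 'b': b→18 d→9
  n9 'bd': a→10
  n10 'bda': a→11
  n11 'bdaa': d→12
  n12 'bdaad': a→13
  n13 'bdaada': ·  ←P2
  n14 'a': b→15
  n15 'ab': c→16
  n16 'abc': a→17
  n17 'abca': ·  ←P3
  n18 'bb': ·  ←P4

Failure links (BFS by depth):
  n1('c'): parent n0 fail=0; on 'c' 0 → fail=0;  out ∅∪∅=∅
  n4('d'): parent n0 fail=0; on 'd' 0 → fail=0;  out ∅∪∅=∅
  n8('b'): parent n0 fail=0; on 'b' 0 → fail=0;  out ∅∪∅=∅
  n14('a'): parent n0 fail=0; on 'a' 0 → fail=0;  out ∅∪∅=∅
  n2('cb'): parent n1 fail=0; on 'b' 0 → fail=8;  out ∅∪∅=∅
  n5('da'): parent n4 fail=0; on 'a' 0 → fail=14;  out ∅∪∅=∅
  n9('bd'): parent n8 fail=0; on 'd' 0 → fail=4;  out ∅∪∅=∅
  n15('ab'): parent n14 fail=0; on 'b' 0 → fail=8;  out ∅∪∅=∅
  n18('bb'): parent n8 fail=0; on 'b' 0 → fail=8;  out {4}∪∅={4}
  n3('cbb'): parent n2 fail=8; on 'b' 8 → fail=18;  out {0}∪{4}={0,4}
  n6('dab'): parent n5 fail=14; on 'b' 14 → fail=15;  out ∅∪∅=∅
  n10('bda'): parent n9 fail=4; on 'a' 4 → fail=5;  out ∅∪∅=∅
  n16('abc'): parent n15 fail=8; on 'c' 8→0 → fail=1;  out ∅∪∅=∅
  n7('daba'): parent n6 fail=15; on 'a' 15→8→0 → fail=14;  out {1}∪∅={1}
  n11('bdaa'): parent n10 fail=5; on 'a' 5→14→0 → fail=14;  out ∅∪∅=∅
  n17('abca'): parent n16 fail=1; on 'a' 1→0 → fail=14;  out {3}∪∅={3}
  n12('bdaad'): parent n11 fail=14; on 'd' 14→0 → fail=4;  out ∅∪∅=∅
  n13('bdaada'): parent n12 fail=4; on 'a' 4 → fail=5;  out {2}∪∅={2}

Scan:
pos 0 'b': at 8
pos 1 'd': at 9
pos 2 'b': at 8 (via fail)
pos 3 'd': at 9
pos 4 'a': at 10
pos 5 'a': at 11
pos 6 'd': at 12
pos 7 'a': at 13  emit P2@[2:7]
pos 8 'b': at 6 (via fail)
pos 9 'd': at 9 (via fail)
pos 10 'a': at 10
pos 11 'b': at 6 (via fail)
pos 12 'a': at 7  emit P1@[9:12]
pos 13 'b': at 15 (via fail)
pos 14 'b': at 18 (via fail)  emit P4@[13:14]
pos 15 'd': at 9 (via fail)
pos 16 'd': at 4 (via fail)
pos 17 'c': at 1 (via fail)
pos 18 'c': at 1 (via fail)
pos 19 'd': at 4 (via fail)
pos 20 'b': at 8 (via fail)
pos 21 'c': at 1 (via fail)
pos 22 'c': at 1 (via fail)
pos 23 'a': at 14 (via fail)
pos 24 'a': at 14 (via fail)
pos 25 'b': at 15
pos 26 'c': at 16
pos 27 'a': at 17  emit P3@[24:27]
pos 28 'b': at 15 (via fail)
pos 29 'd': at 9 (via fail)
pos 30 'a': at 10
pos 31 'a': at 11
pos 32 'd': at 12
pos 33 'a': at 13  emit P2@[28:33]
pos 34 'b': at 6 (via fail)
pos 35 'c': at 16 (via fail)
pos 36 'b': at 2 (via fail)
pos 37 'b': at 3  emit P0@[35:37],P4@[36:37]
pos 38 'b': at 18 (via fail)  emit P4@[37:38]
pos 39 'a': at 14 (via fail)
pos 40 'b': at 15

All matches (sorted): [[7,2],[12,1],[14,4],[27,3],[33,2],[37,0],[37,4],[38,4]]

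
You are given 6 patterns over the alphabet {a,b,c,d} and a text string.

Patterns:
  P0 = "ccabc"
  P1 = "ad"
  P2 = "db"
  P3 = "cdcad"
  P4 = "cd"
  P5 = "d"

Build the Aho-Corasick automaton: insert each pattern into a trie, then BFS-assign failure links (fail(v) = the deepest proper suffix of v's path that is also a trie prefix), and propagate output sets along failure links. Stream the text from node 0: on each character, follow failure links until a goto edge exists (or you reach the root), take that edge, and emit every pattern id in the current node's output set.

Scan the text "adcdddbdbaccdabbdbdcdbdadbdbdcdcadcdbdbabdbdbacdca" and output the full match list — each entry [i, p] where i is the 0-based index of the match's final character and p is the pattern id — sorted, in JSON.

Construct AC machine:
Trie (insert patterns):
  n0 'ε': a→6 c→1 d→8
  n1 'c': c→2 d→10
  n2 'cc': a→3
  n3 'cca': b→4
  n4 'ccab': c→5
  n5 'ccabc': ·  [P0 ends]
  n6 'a': d→7
  n7 'ad': ·  [P1 ends]
  n8 'd': b→9  [P5 ends]
  n9 'db': ·  [P2 ends]
  n10 'cd': c→11  [P4 ends]
  n11 'cdc': a→12
  n12 'cdca': d→13
  n13 'cdcad': ·  [P3 ends]

BFS fail/out derivation:
  fail(1) 'c': from fail(0)=0 chase 'c': 0 ⇒ 0;  out=∅∪out(0)=∅
  fail(6) 'a': from fail(0)=0 chase 'a': 0 ⇒ 0;  out=∅∪out(0)=∅
  fail(8) 'd': from fail(0)=0 chase 'd': 0 ⇒ 0;  out={5}∪out(0)={5}
  fail(2) 'cc': from fail(1)=0 chase 'c': 0 ⇒ 1;  out=∅∪out(1)=∅
  fail(7) 'ad': from fail(6)=0 chase 'd': 0 ⇒ 8;  out={1}∪out(8)={1,5}
  fail(9) 'db': from fail(8)=0 chase 'b': 0 ⇒ 0;  out={2}∪out(0)={2}
  fail(10) 'cd': from fail(1)=0 chase 'd': 0 ⇒ 8;  out={4}∪out(8)={4,5}
  fail(3) 'cca': from fail(2)=1 chase 'a': 1→0 ⇒ 6;  out=∅∪out(6)=∅
  fail(11) 'cdc': from fail(10)=8 chase 'c': 8→0 ⇒ 1;  out=∅∪out(1)=∅
  fail(4) 'ccab': from fail(3)=6 chase 'b': 6→0 ⇒ 0;  out=∅∪out(0)=∅
  fail(12) 'cdca': from fail(11)=1 chase 'a': 1→0 ⇒ 6;  out=∅∪out(6)=∅
  fail(5) 'ccabc': from fail(4)=0 chase 'c': 0 ⇒ 1;  out={0}∪out(1)={0}
  fail(13) 'cdcad': from fail(12)=6 chase 'd': 6 ⇒ 7;  out={3}∪out(7)={1,3,5}

Scan:
pos 0 'a': at 6
pos 1 'd': at 7  ** P1@[0:1],P5@[1:1]
pos 2 'c': at 1 (fail-walked)
pos 3 'd': at 10  ** P4@[2:3],P5@[3:3]
pos 4 'd': at 8 (fail-walked)  ** P5@[4:4]
pos 5 'd': at 8 (fail-walked)  ** P5@[5:5]
pos 6 'b': at 9  ** P2@[5:6]
pos 7 'd': at 8 (fail-walked)  ** P5@[7:7]
pos 8 'b': at 9  ** P2@[7:8]
pos 9 'a': at 6 (fail-walked)
pos 10 'c': at 1 (fail-walked)
pos 11 'c': at 2
pos 12 'd': at 10 (fail-walked)  ** P4@[11:12],P5@[12:12]
pos 13 'a': at 6 (fail-walked)
pos 14 'b': at 0 (fail-walked)
pos 15 'b': at 0
pos 16 'd': at 8  ** P5@[16:16]
pos 17 'b': at 9  ** P2@[16:17]
pos 18 'd': at 8 (fail-walked)  ** P5@[18:18]
pos 19 'c': at 1 (fail-walked)
pos 20 'd': at 10  ** P4@[19:20],P5@[20:20]
pos 21 'b': at 9 (fail-walked)  ** P2@[20:21]
pos 22 'd': at 8 (fail-walked)  ** P5@[22:22]
pos 23 'a': at 6 (fail-walked)
pos 24 'd': at 7  ** P1@[23:24],P5@[24:24]
pos 25 'b': at 9 (fail-walked)  ** P2@[24:25]
pos 26 'd': at 8 (fail-walked)  ** P5@[26:26]
pos 27 'b': at 9  ** P2@[26:27]
pos 28 'd': at 8 (fail-walked)  ** P5@[28:28]
pos 29 'c': at 1 (fail-walked)
pos 30 'd': at 10  ** P4@[29:30],P5@[30:30]
pos 31 'c': at 11
pos 32 'a': at 12
pos 33 'd': at 13  ** P1@[32:33],P3@[29:33],P5@[33:33]
pos 34 'c': at 1 (fail-walked)
pos 35 'd': at 10  ** P4@[34:35],P5@[35:35]
pos 36 'b': at 9 (fail-walked)  ** P2@[35:36]
pos 37 'd': at 8 (fail-walked)  ** P5@[37:37]
pos 38 'b': at 9  ** P2@[37:38]
pos 39 'a': at 6 (fail-walked)
pos 40 'b': at 0 (fail-walked)
pos 41 'd': at 8  ** P5@[41:41]
pos 42 'b': at 9  ** P2@[41:42]
pos 43 'd': at 8 (fail-walked)  ** P5@[43:43]
pos 44 'b': at 9  ** P2@[43:44]
pos 45 'a': at 6 (fail-walked)
pos 46 'c': at 1 (fail-walked)
pos 47 'd': at 10  ** P4@[46:47],P5@[47:47]
pos 48 'c': at 11
pos 49 'a': at 12

Matches: [[1,1],[1,5],[3,4],[3,5],[4,5],[5,5],[6,2],[7,5],[8,2],[12,4],[12,5],[16,5],[17,2],[18,5],[20,4],[20,5],[21,2],[22,5],[24,1],[24,5],[25,2],[26,5],[27,2],[28,5],[30,4],[30,5],[33,1],[33,3],[33,5],[35,4],[35,5],[36,2],[37,5],[38,2],[41,5],[42,2],[43,5],[44,2],[47,4],[47,5]]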